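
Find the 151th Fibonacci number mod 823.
140

Matrix identity: Q^n = [[F_(n+1), F_n], [F_n, F_(n-1)]] with Q = [[1,1],[1,0]].
n = 151 = 10010111₂. Square-and-multiply, entries mod 823:
Q^1 = [[1,1],[1,0]]
Q^2 = (Q^1)² = [[2,1],[1,1]]
Q^4 = (Q^2)² = [[5,3],[3,2]]
Q^9 = (Q^4)²·Q = [[55,34],[34,21]]
Q^18 = (Q^9)² = [[66,115],[115,774]]
Q^37 = (Q^18)²·Q = [[607,298],[298,309]]
Q^75 = (Q^37)²·Q = [[220,488],[488,555]]
Q^151 = (Q^75)²·Q = [[583,140],[140,443]]
F_151 mod 823 = Q^151[0][1] = 140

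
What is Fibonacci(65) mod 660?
445

Matrix identity: Q^n = [[F_(n+1), F_n], [F_n, F_(n-1)]] with Q = [[1,1],[1,0]].
n = 65 = 1000001₂. Square-and-multiply, entries mod 660:
Q^1 = [[1,1],[1,0]]
Q^2 = (Q^1)² = [[2,1],[1,1]]
Q^4 = (Q^2)² = [[5,3],[3,2]]
Q^8 = (Q^4)² = [[34,21],[21,13]]
Q^16 = (Q^8)² = [[277,327],[327,610]]
Q^32 = (Q^16)² = [[178,309],[309,529]]
Q^65 = (Q^32)²·Q = [[448,445],[445,3]]
F_65 mod 660 = Q^65[0][1] = 445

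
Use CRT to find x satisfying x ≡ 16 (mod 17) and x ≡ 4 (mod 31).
407

Using Chinese Remainder Theorem:
M = 17 × 31 = 527
M1 = 31, M2 = 17
y1 = 31^(-1) mod 17 = 11
y2 = 17^(-1) mod 31 = 11
x = (16×31×11 + 4×17×11) mod 527 = 407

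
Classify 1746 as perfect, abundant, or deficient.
abundant

Proper divisors of 1746: sum = 1 + 2 + 3 + 6 + 9 + 18 + 97 + 194 + 291 + 582 + 873 = 2076
Since 2076 > 1746, 1746 is abundant.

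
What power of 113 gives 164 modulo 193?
99

Baby-step giant-step with step n = ⌈√193⌉ = 14.
Baby steps 113^j mod 193 (j:value) for j=0..13: 0:1, 1:113, 2:31, 3:29, 4:189, 5:127, 6:69, 7:77, 8:16, 9:71, 10:110, 11:78, 12:129, 13:102.
Giant-step multiplier: 113^(-14) ≡ 113^(192-14) = 113^178 ≡ 25 (mod 193).
Giant steps γ_i = 164·25^i mod 193: γ_0=164, γ_1=47, γ_2=17, γ_3=39, γ_4=10, γ_5=57, γ_6=74, γ_7=113 (in table at j=1).
x = i·n + j = 7·14 + 1 = 99.
Check: 113^99 ≡ 164 (mod 193).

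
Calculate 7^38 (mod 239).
25

Repeated squaring. Binary of 38 = 100110.
7^1 ≡ 7 (mod 239); 7^2 ≡ 49 (mod 239); 7^4 ≡ 11 (mod 239); 7^8 ≡ 121 (mod 239); 7^16 ≡ 62 (mod 239); 7^32 ≡ 20 (mod 239)
7^38 = 7^2 × 7^4 × 7^32 ≡ 25 (mod 239)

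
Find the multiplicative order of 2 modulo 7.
3

7 is prime, so ord(2) divides φ(7) = 6.
Divisors of 6: 1, 2, 3, 6.
Repeated squaring: 2^1 ≡ 2, 2^2 ≡ 4, 2^4 ≡ 2 (mod 7).
Test 2^d mod 7 for each divisor d in increasing order:
2^1 ≡ 2
2^2 ≡ 4
2^3 = 2^2·2^1 ≡ 1  ← first divisor giving 1
The order is 3.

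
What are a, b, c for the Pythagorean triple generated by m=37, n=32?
(345, 2368, 2393)

Euclid's formula: a = m² - n², b = 2mn, c = m² + n²
m = 37, n = 32
a = 37² - 32² = 1369 - 1024 = 345
b = 2 × 37 × 32 = 2368
c = 37² + 32² = 1369 + 1024 = 2393
Verification: 345² + 2368² = 119025 + 5607424 = 5726449 = 2393² ✓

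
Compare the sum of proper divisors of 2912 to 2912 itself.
abundant

Proper divisors of 2912: sum = 1 + 2 + 4 + 7 + 8 + 13 + 14 + 16 + ... + 364 + 416 + 728 + 1456 (23 divisors) = 4144
Since 4144 > 2912, 2912 is abundant.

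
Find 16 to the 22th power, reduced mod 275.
256

Repeated squaring. Binary of 22 = 10110.
16^1 ≡ 16 (mod 275); 16^2 ≡ 256 (mod 275); 16^4 ≡ 86 (mod 275); 16^8 ≡ 246 (mod 275); 16^16 ≡ 16 (mod 275)
16^22 = 16^2 × 16^4 × 16^16 ≡ 256 (mod 275)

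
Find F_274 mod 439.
320

Matrix identity: Q^n = [[F_(n+1), F_n], [F_n, F_(n-1)]] with Q = [[1,1],[1,0]].
n = 274 = 100010010₂. Square-and-multiply, entries mod 439:
Q^1 = [[1,1],[1,0]]
Q^2 = (Q^1)² = [[2,1],[1,1]]
Q^4 = (Q^2)² = [[5,3],[3,2]]
Q^8 = (Q^4)² = [[34,21],[21,13]]
Q^17 = (Q^8)²·Q = [[389,280],[280,109]]
Q^34 = (Q^17)² = [[124,277],[277,286]]
Q^68 = (Q^34)² = [[354,308],[308,46]]
Q^137 = (Q^68)²·Q = [[82,241],[241,280]]
Q^274 = (Q^137)² = [[272,320],[320,391]]
F_274 mod 439 = Q^274[0][1] = 320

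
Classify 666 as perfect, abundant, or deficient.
abundant

Proper divisors of 666: sum = 1 + 2 + 3 + 6 + 9 + 18 + 37 + 74 + 111 + 222 + 333 = 816
Since 816 > 666, 666 is abundant.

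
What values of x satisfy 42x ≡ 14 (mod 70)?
x ≡ 2 (mod 5)

gcd(42, 70) = 14, which divides 14, so solutions exist.
Divide through by 14: 3x ≡ 1 (mod 5).
Find 3^(-1) mod 5 by the extended Euclidean algorithm:
5 = 1 × 3 + 2  ⟹  2 = (1)·5 + (-1)·3
3 = 1 × 2 + 1  ⟹  1 = (-1)·5 + (2)·3
So (2)·3 ≡ 1 (mod 5), i.e. 3^(-1) ≡ 2 (mod 5).
x ≡ 2 × 1 = 2 ≡ 2 (mod 5).
Check: 42 × 2 = 84 ≡ 14 (mod 70).
x ≡ 2 (mod 5), giving 14 solutions mod 70.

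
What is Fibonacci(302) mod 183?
62

Matrix identity: Q^n = [[F_(n+1), F_n], [F_n, F_(n-1)]] with Q = [[1,1],[1,0]].
n = 302 = 100101110₂. Square-and-multiply, entries mod 183:
Q^1 = [[1,1],[1,0]]
Q^2 = (Q^1)² = [[2,1],[1,1]]
Q^4 = (Q^2)² = [[5,3],[3,2]]
Q^9 = (Q^4)²·Q = [[55,34],[34,21]]
Q^18 = (Q^9)² = [[155,22],[22,133]]
Q^37 = (Q^18)²·Q = [[101,170],[170,114]]
Q^75 = (Q^37)²·Q = [[72,122],[122,133]]
Q^151 = (Q^75)²·Q = [[60,121],[121,122]]
Q^302 = (Q^151)² = [[124,62],[62,62]]
F_302 mod 183 = Q^302[0][1] = 62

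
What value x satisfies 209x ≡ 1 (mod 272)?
177

gcd(209, 272) = 1, so the inverse exists.
Extended Euclidean algorithm on (272, 209):
272 = 1 × 209 + 63  ⟹  63 = (1)·272 + (-1)·209
209 = 3 × 63 + 20  ⟹  20 = (-3)·272 + (4)·209
63 = 3 × 20 + 3  ⟹  3 = (10)·272 + (-13)·209
20 = 6 × 3 + 2  ⟹  2 = (-63)·272 + (82)·209
3 = 1 × 2 + 1  ⟹  1 = (73)·272 + (-95)·209
So (-95)·209 ≡ 1 (mod 272), i.e. 209^(-1) ≡ -95 ≡ 177 (mod 272).
Check: 209 × 177 = 36993 ≡ 1 (mod 272)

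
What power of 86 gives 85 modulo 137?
43

Baby-step giant-step with step n = ⌈√137⌉ = 12.
Baby steps 86^j mod 137 (j:value) for j=0..11: 0:1, 1:86, 2:135, 3:102, 4:4, 5:70, 6:129, 7:134, 8:16, 9:6, 10:105, 11:125.
Giant-step multiplier: 86^(-12) ≡ 86^(136-12) = 86^124 ≡ 15 (mod 137).
Giant steps γ_i = 85·15^i mod 137: γ_0=85, γ_1=42, γ_2=82, γ_3=134 (in table at j=7).
x = i·n + j = 3·12 + 7 = 43.
Check: 86^43 ≡ 85 (mod 137).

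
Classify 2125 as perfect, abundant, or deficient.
deficient

Proper divisors of 2125: sum = 1 + 5 + 17 + 25 + 85 + 125 + 425 = 683
Since 683 < 2125, 2125 is deficient.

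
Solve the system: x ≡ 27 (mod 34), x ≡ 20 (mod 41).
61

Using Chinese Remainder Theorem:
M = 34 × 41 = 1394
M1 = 41, M2 = 34
y1 = 41^(-1) mod 34 = 5
y2 = 34^(-1) mod 41 = 35
x = (27×41×5 + 20×34×35) mod 1394 = 61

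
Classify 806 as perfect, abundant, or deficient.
deficient

Proper divisors of 806: sum = 1 + 2 + 13 + 26 + 31 + 62 + 403 = 538
Since 538 < 806, 806 is deficient.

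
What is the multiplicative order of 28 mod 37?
18

37 is prime, so ord(28) divides φ(37) = 36.
Divisors of 36: 1, 2, 3, 4, 6, 9, 12, 18, 36.
Repeated squaring: 28^1 ≡ 28, 28^2 ≡ 7, 28^4 ≡ 12, 28^8 ≡ 33, 28^16 ≡ 16, 28^32 ≡ 34 (mod 37).
Test 28^d mod 37 for each divisor d in increasing order:
28^1 ≡ 28
28^2 ≡ 7
28^3 = 28^2·28^1 ≡ 11
28^4 ≡ 12
28^6 = 28^4·28^2 ≡ 10
28^9 = 28^8·28^1 ≡ 36
28^12 = 28^8·28^4 ≡ 26
28^18 = 28^16·28^2 ≡ 1  ← first divisor giving 1
The order is 18.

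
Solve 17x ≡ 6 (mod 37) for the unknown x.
x ≡ 33 (mod 37)

gcd(17, 37) = 1, which divides 6, so solutions exist.
Find 17^(-1) mod 37 by the extended Euclidean algorithm:
37 = 2 × 17 + 3  ⟹  3 = (1)·37 + (-2)·17
17 = 5 × 3 + 2  ⟹  2 = (-5)·37 + (11)·17
3 = 1 × 2 + 1  ⟹  1 = (6)·37 + (-13)·17
So (-13)·17 ≡ 1 (mod 37), i.e. 17^(-1) ≡ -13 ≡ 24 (mod 37).
x ≡ 24 × 6 = 144 ≡ 33 (mod 37).
Check: 17 × 33 = 561 ≡ 6 (mod 37).
Unique solution: x ≡ 33 (mod 37)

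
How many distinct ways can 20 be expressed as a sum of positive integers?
627

p(n) counts ways to write n as a sum of positive integers (order ignored).
Euler's pentagonal recurrence: p(k) = p(k-1) + p(k-2) - p(k-5) - p(k-7) + p(k-12) + p(k-15) - ... (offsets j(3j∓1)/2, signs ++--, p(0)=1, p(<0)=0).
DP table for k = 0..19: p(0)=1, p(1)=1, p(2)=2, p(3)=3, p(4)=5, p(5)=7, p(6)=11, p(7)=15, p(8)=22, p(9)=30, p(10)=42, p(11)=56, p(12)=77, p(13)=101, p(14)=135, p(15)=176, p(16)=231, p(17)=297, p(18)=385, p(19)=490.
Final step: p(20) = p(19) + p(18) - p(15) - p(13) + p(8) + p(5)
= 490 + 385 - 176 - 101 + 22 + 7
= 627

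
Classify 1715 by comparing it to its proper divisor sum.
deficient

Proper divisors of 1715: sum = 1 + 5 + 7 + 35 + 49 + 245 + 343 = 685
Since 685 < 1715, 1715 is deficient.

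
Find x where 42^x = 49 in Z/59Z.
56

Baby-step giant-step with step n = ⌈√59⌉ = 8.
Baby steps 42^j mod 59 (j:value) for j=0..7: 0:1, 1:42, 2:53, 3:43, 4:36, 5:37, 6:20, 7:14.
Giant-step multiplier: 42^(-8) ≡ 42^(58-8) = 42^50 ≡ 29 (mod 59).
Giant steps γ_i = 49·29^i mod 59: γ_0=49, γ_1=5, γ_2=27, γ_3=16, γ_4=51, γ_5=4, γ_6=57, γ_7=1 (in table at j=0).
x = i·n + j = 7·8 + 0 = 56.
Check: 42^56 ≡ 49 (mod 59).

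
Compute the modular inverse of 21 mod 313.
164

gcd(21, 313) = 1, so the inverse exists.
Extended Euclidean algorithm on (313, 21):
313 = 14 × 21 + 19  ⟹  19 = (1)·313 + (-14)·21
21 = 1 × 19 + 2  ⟹  2 = (-1)·313 + (15)·21
19 = 9 × 2 + 1  ⟹  1 = (10)·313 + (-149)·21
So (-149)·21 ≡ 1 (mod 313), i.e. 21^(-1) ≡ -149 ≡ 164 (mod 313).
Check: 21 × 164 = 3444 ≡ 1 (mod 313)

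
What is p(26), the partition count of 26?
2436

p(n) counts ways to write n as a sum of positive integers (order ignored).
Euler's pentagonal recurrence: p(k) = p(k-1) + p(k-2) - p(k-5) - p(k-7) + p(k-12) + p(k-15) - ... (offsets j(3j∓1)/2, signs ++--, p(0)=1, p(<0)=0).
DP table for k = 0..25: p(0)=1, p(1)=1, p(2)=2, p(3)=3, p(4)=5, p(5)=7, p(6)=11, p(7)=15, p(8)=22, p(9)=30, p(10)=42, p(11)=56, p(12)=77, p(13)=101, p(14)=135, p(15)=176, p(16)=231, p(17)=297, p(18)=385, p(19)=490, p(20)=627, p(21)=792, p(22)=1002, p(23)=1255, p(24)=1575, p(25)=1958.
Final step: p(26) = p(25) + p(24) - p(21) - p(19) + p(14) + p(11) - p(4) - p(0)
= 1958 + 1575 - 792 - 490 + 135 + 56 - 5 - 1
= 2436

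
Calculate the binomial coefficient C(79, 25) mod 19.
0

Using Lucas' theorem:
Write n=79 and k=25 in base 19:
n in base 19: [4, 3]
k in base 19: [1, 6]
C(79,25) mod 19 = ∏ C(n_i, k_i) mod 19
Digit binomials (mod 19): C(4,1) = 4; C(3,6) = 0 (k_i > n_i)
Product: 4 × 0 = 0 ≡ 0 (mod 19)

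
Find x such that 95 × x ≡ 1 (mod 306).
29

gcd(95, 306) = 1, so the inverse exists.
Extended Euclidean algorithm on (306, 95):
306 = 3 × 95 + 21  ⟹  21 = (1)·306 + (-3)·95
95 = 4 × 21 + 11  ⟹  11 = (-4)·306 + (13)·95
21 = 1 × 11 + 10  ⟹  10 = (5)·306 + (-16)·95
11 = 1 × 10 + 1  ⟹  1 = (-9)·306 + (29)·95
So (29)·95 ≡ 1 (mod 306), i.e. 95^(-1) ≡ 29 (mod 306).
Check: 95 × 29 = 2755 ≡ 1 (mod 306)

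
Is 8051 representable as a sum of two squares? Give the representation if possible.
Not possible

Factorization: 8051 = 83 × 97
By Fermat: n is sum of two squares iff every prime p ≡ 3 (mod 4) appears to even power.
Prime(s) ≡ 3 (mod 4) with odd exponent: [(83, 1)]
Therefore 8051 cannot be expressed as a² + b².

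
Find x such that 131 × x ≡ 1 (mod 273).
248

gcd(131, 273) = 1, so the inverse exists.
Extended Euclidean algorithm on (273, 131):
273 = 2 × 131 + 11  ⟹  11 = (1)·273 + (-2)·131
131 = 11 × 11 + 10  ⟹  10 = (-11)·273 + (23)·131
11 = 1 × 10 + 1  ⟹  1 = (12)·273 + (-25)·131
So (-25)·131 ≡ 1 (mod 273), i.e. 131^(-1) ≡ -25 ≡ 248 (mod 273).
Check: 131 × 248 = 32488 ≡ 1 (mod 273)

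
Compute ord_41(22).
40

41 is prime, so ord(22) divides φ(41) = 40.
Divisors of 40: 1, 2, 4, 5, 8, 10, 20, 40.
Repeated squaring: 22^1 ≡ 22, 22^2 ≡ 33, 22^4 ≡ 23, 22^8 ≡ 37, 22^16 ≡ 16, 22^32 ≡ 10 (mod 41).
Test 22^d mod 41 for each divisor d in increasing order:
22^1 ≡ 22
22^2 ≡ 33
22^4 ≡ 23
22^5 = 22^4·22^1 ≡ 14
22^8 ≡ 37
22^10 = 22^8·22^2 ≡ 32
22^20 = 22^16·22^4 ≡ 40
22^40 = 22^32·22^8 ≡ 1  ← first divisor giving 1
The order is 40.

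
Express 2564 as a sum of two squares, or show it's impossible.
8² + 50² (a=8, b=50)

Factorization: 2564 = 2^2 × 641
By Fermat: n is sum of two squares iff every prime p ≡ 3 (mod 4) appears to even power.
All primes ≡ 3 (mod 4) appear to even power.
Search a = 0, 1, 2, … for 2564 - a² a perfect square: first hit at a = 8: 2564 - 64 = 2500 = 50².
2564 = 8² + 50² = 64 + 2500 ✓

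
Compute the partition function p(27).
3010

p(n) counts ways to write n as a sum of positive integers (order ignored).
Euler's pentagonal recurrence: p(k) = p(k-1) + p(k-2) - p(k-5) - p(k-7) + p(k-12) + p(k-15) - ... (offsets j(3j∓1)/2, signs ++--, p(0)=1, p(<0)=0).
DP table for k = 0..26: p(0)=1, p(1)=1, p(2)=2, p(3)=3, p(4)=5, p(5)=7, p(6)=11, p(7)=15, p(8)=22, p(9)=30, p(10)=42, p(11)=56, p(12)=77, p(13)=101, p(14)=135, p(15)=176, p(16)=231, p(17)=297, p(18)=385, p(19)=490, p(20)=627, p(21)=792, p(22)=1002, p(23)=1255, p(24)=1575, p(25)=1958, p(26)=2436.
Final step: p(27) = p(26) + p(25) - p(22) - p(20) + p(15) + p(12) - p(5) - p(1)
= 2436 + 1958 - 1002 - 627 + 176 + 77 - 7 - 1
= 3010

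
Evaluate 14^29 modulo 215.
74

Repeated squaring. Binary of 29 = 11101.
14^1 ≡ 14 (mod 215); 14^2 ≡ 196 (mod 215); 14^4 ≡ 146 (mod 215); 14^8 ≡ 31 (mod 215); 14^16 ≡ 101 (mod 215)
14^29 = 14^1 × 14^4 × 14^8 × 14^16 ≡ 74 (mod 215)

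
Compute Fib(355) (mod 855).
5

Matrix identity: Q^n = [[F_(n+1), F_n], [F_n, F_(n-1)]] with Q = [[1,1],[1,0]].
n = 355 = 101100011₂. Square-and-multiply, entries mod 855:
Q^1 = [[1,1],[1,0]]
Q^2 = (Q^1)² = [[2,1],[1,1]]
Q^5 = (Q^2)²·Q = [[8,5],[5,3]]
Q^11 = (Q^5)²·Q = [[144,89],[89,55]]
Q^22 = (Q^11)² = [[442,611],[611,686]]
Q^44 = (Q^22)² = [[110,78],[78,32]]
Q^88 = (Q^44)² = [[229,816],[816,268]]
Q^177 = (Q^88)²·Q = [[379,97],[97,282]]
Q^355 = (Q^177)²·Q = [[852,5],[5,847]]
F_355 mod 855 = Q^355[0][1] = 5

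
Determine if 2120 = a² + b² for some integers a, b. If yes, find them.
2² + 46² (a=2, b=46)

Factorization: 2120 = 2^3 × 5 × 53
By Fermat: n is sum of two squares iff every prime p ≡ 3 (mod 4) appears to even power.
All primes ≡ 3 (mod 4) appear to even power.
Search a = 0, 1, 2, … for 2120 - a² a perfect square: first hit at a = 2: 2120 - 4 = 2116 = 46².
2120 = 2² + 46² = 4 + 2116 ✓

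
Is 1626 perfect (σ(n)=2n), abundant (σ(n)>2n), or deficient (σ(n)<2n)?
abundant

Proper divisors of 1626: sum = 1 + 2 + 3 + 6 + 271 + 542 + 813 = 1638
Since 1638 > 1626, 1626 is abundant.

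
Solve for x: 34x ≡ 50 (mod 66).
x ≡ 17 (mod 33)

gcd(34, 66) = 2, which divides 50, so solutions exist.
Divide through by 2: 17x ≡ 25 (mod 33).
Find 17^(-1) mod 33 by the extended Euclidean algorithm:
33 = 1 × 17 + 16  ⟹  16 = (1)·33 + (-1)·17
17 = 1 × 16 + 1  ⟹  1 = (-1)·33 + (2)·17
So (2)·17 ≡ 1 (mod 33), i.e. 17^(-1) ≡ 2 (mod 33).
x ≡ 2 × 25 = 50 ≡ 17 (mod 33).
Check: 34 × 17 = 578 ≡ 50 (mod 66).
x ≡ 17 (mod 33), giving 2 solutions mod 66.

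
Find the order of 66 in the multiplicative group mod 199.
99

199 is prime, so ord(66) divides φ(199) = 198.
Divisors of 198: 1, 2, 3, 6, 9, 11, 18, 22, 33, 66, 99, 198.
Repeated squaring: 66^1 ≡ 66, 66^2 ≡ 177, 66^4 ≡ 86, 66^8 ≡ 33, 66^16 ≡ 94, 66^32 ≡ 80, 66^64 ≡ 32, 66^128 ≡ 29 (mod 199).
Test 66^d mod 199 for each divisor d in increasing order:
66^1 ≡ 66
66^2 ≡ 177
66^3 = 66^2·66^1 ≡ 140
66^6 = 66^4·66^2 ≡ 98
66^9 = 66^8·66^1 ≡ 188
66^11 = 66^8·66^2·66^1 ≡ 43
66^18 = 66^16·66^2 ≡ 121
66^22 = 66^16·66^4·66^2 ≡ 58
66^33 = 66^32·66^1 ≡ 106
66^66 = 66^64·66^2 ≡ 92
66^99 = 66^64·66^32·66^2·66^1 ≡ 1  ← first divisor giving 1
The order is 99.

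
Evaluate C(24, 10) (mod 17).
0

Using Lucas' theorem:
Write n=24 and k=10 in base 17:
n in base 17: [1, 7]
k in base 17: [0, 10]
C(24,10) mod 17 = ∏ C(n_i, k_i) mod 17
Digit binomials (mod 17): C(1,0) = 1; C(7,10) = 0 (k_i > n_i)
Product: 1 × 0 = 0 ≡ 0 (mod 17)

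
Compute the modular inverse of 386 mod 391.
78

gcd(386, 391) = 1, so the inverse exists.
Extended Euclidean algorithm on (391, 386):
391 = 1 × 386 + 5  ⟹  5 = (1)·391 + (-1)·386
386 = 77 × 5 + 1  ⟹  1 = (-77)·391 + (78)·386
So (78)·386 ≡ 1 (mod 391), i.e. 386^(-1) ≡ 78 (mod 391).
Check: 386 × 78 = 30108 ≡ 1 (mod 391)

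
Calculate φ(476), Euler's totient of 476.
192

476 = 2^2 × 7 × 17
φ(n) = n × ∏(1 - 1/p) for each prime p dividing n
φ(476) = 476 × (1 - 1/2) × (1 - 1/7) × (1 - 1/17) = 192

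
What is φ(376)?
184

376 = 2^3 × 47
φ(n) = n × ∏(1 - 1/p) for each prime p dividing n
φ(376) = 376 × (1 - 1/2) × (1 - 1/47) = 184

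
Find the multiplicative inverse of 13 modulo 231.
160

gcd(13, 231) = 1, so the inverse exists.
Extended Euclidean algorithm on (231, 13):
231 = 17 × 13 + 10  ⟹  10 = (1)·231 + (-17)·13
13 = 1 × 10 + 3  ⟹  3 = (-1)·231 + (18)·13
10 = 3 × 3 + 1  ⟹  1 = (4)·231 + (-71)·13
So (-71)·13 ≡ 1 (mod 231), i.e. 13^(-1) ≡ -71 ≡ 160 (mod 231).
Check: 13 × 160 = 2080 ≡ 1 (mod 231)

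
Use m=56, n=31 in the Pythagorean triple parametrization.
(2175, 3472, 4097)

Euclid's formula: a = m² - n², b = 2mn, c = m² + n²
m = 56, n = 31
a = 56² - 31² = 3136 - 961 = 2175
b = 2 × 56 × 31 = 3472
c = 56² + 31² = 3136 + 961 = 4097
Verification: 2175² + 3472² = 4730625 + 12054784 = 16785409 = 4097² ✓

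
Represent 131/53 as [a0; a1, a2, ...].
[2; 2, 8, 3]

Euclidean algorithm steps:
131 = 2 × 53 + 25
53 = 2 × 25 + 3
25 = 8 × 3 + 1
3 = 3 × 1 + 0
Continued fraction: [2; 2, 8, 3]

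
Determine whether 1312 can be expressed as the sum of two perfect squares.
4² + 36² (a=4, b=36)

Factorization: 1312 = 2^5 × 41
By Fermat: n is sum of two squares iff every prime p ≡ 3 (mod 4) appears to even power.
All primes ≡ 3 (mod 4) appear to even power.
Search a = 0, 1, 2, … for 1312 - a² a perfect square: first hit at a = 4: 1312 - 16 = 1296 = 36².
1312 = 4² + 36² = 16 + 1296 ✓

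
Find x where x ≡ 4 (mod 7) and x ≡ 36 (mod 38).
74

Using Chinese Remainder Theorem:
M = 7 × 38 = 266
M1 = 38, M2 = 7
y1 = 38^(-1) mod 7 = 5
y2 = 7^(-1) mod 38 = 11
x = (4×38×5 + 36×7×11) mod 266 = 74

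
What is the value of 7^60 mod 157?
75

Repeated squaring. Binary of 60 = 111100.
7^1 ≡ 7 (mod 157); 7^2 ≡ 49 (mod 157); 7^4 ≡ 46 (mod 157); 7^8 ≡ 75 (mod 157); 7^16 ≡ 130 (mod 157); 7^32 ≡ 101 (mod 157)
7^60 = 7^4 × 7^8 × 7^16 × 7^32 ≡ 75 (mod 157)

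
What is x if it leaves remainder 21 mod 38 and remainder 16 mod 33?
1237

Using Chinese Remainder Theorem:
M = 38 × 33 = 1254
M1 = 33, M2 = 38
y1 = 33^(-1) mod 38 = 15
y2 = 38^(-1) mod 33 = 20
x = (21×33×15 + 16×38×20) mod 1254 = 1237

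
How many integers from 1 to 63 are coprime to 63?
36

63 = 3^2 × 7
φ(n) = n × ∏(1 - 1/p) for each prime p dividing n
φ(63) = 63 × (1 - 1/3) × (1 - 1/7) = 36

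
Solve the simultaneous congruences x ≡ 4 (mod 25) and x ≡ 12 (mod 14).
54

Using Chinese Remainder Theorem:
M = 25 × 14 = 350
M1 = 14, M2 = 25
y1 = 14^(-1) mod 25 = 9
y2 = 25^(-1) mod 14 = 9
x = (4×14×9 + 12×25×9) mod 350 = 54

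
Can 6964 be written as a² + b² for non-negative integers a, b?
58² + 60² (a=58, b=60)

Factorization: 6964 = 2^2 × 1741
By Fermat: n is sum of two squares iff every prime p ≡ 3 (mod 4) appears to even power.
All primes ≡ 3 (mod 4) appear to even power.
Search a = 0, 1, 2, … for 6964 - a² a perfect square: first hit at a = 58: 6964 - 3364 = 3600 = 60².
6964 = 58² + 60² = 3364 + 3600 ✓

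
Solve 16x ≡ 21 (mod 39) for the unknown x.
x ≡ 33 (mod 39)

gcd(16, 39) = 1, which divides 21, so solutions exist.
Find 16^(-1) mod 39 by the extended Euclidean algorithm:
39 = 2 × 16 + 7  ⟹  7 = (1)·39 + (-2)·16
16 = 2 × 7 + 2  ⟹  2 = (-2)·39 + (5)·16
7 = 3 × 2 + 1  ⟹  1 = (7)·39 + (-17)·16
So (-17)·16 ≡ 1 (mod 39), i.e. 16^(-1) ≡ -17 ≡ 22 (mod 39).
x ≡ 22 × 21 = 462 ≡ 33 (mod 39).
Check: 16 × 33 = 528 ≡ 21 (mod 39).
Unique solution: x ≡ 33 (mod 39)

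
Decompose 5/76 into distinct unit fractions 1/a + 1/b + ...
1/16 + 1/304

Greedy algorithm:
5/76: ceiling(76/5) = 16, use 1/16
1/304: ceiling(304/1) = 304, use 1/304
Result: 5/76 = 1/16 + 1/304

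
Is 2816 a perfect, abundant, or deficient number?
abundant

Proper divisors of 2816: sum = 1 + 2 + 4 + 8 + 11 + 16 + 22 + 32 + ... + 256 + 352 + 704 + 1408 (17 divisors) = 3316
Since 3316 > 2816, 2816 is abundant.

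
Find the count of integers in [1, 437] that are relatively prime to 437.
396

437 = 19 × 23
φ(n) = n × ∏(1 - 1/p) for each prime p dividing n
φ(437) = 437 × (1 - 1/19) × (1 - 1/23) = 396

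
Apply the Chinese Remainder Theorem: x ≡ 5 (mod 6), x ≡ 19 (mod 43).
191

Using Chinese Remainder Theorem:
M = 6 × 43 = 258
M1 = 43, M2 = 6
y1 = 43^(-1) mod 6 = 1
y2 = 6^(-1) mod 43 = 36
x = (5×43×1 + 19×6×36) mod 258 = 191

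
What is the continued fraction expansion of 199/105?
[1; 1, 8, 1, 1, 5]

Euclidean algorithm steps:
199 = 1 × 105 + 94
105 = 1 × 94 + 11
94 = 8 × 11 + 6
11 = 1 × 6 + 5
6 = 1 × 5 + 1
5 = 5 × 1 + 0
Continued fraction: [1; 1, 8, 1, 1, 5]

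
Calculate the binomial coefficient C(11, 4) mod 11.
0

Using Lucas' theorem:
Write n=11 and k=4 in base 11:
n in base 11: [1, 0]
k in base 11: [0, 4]
C(11,4) mod 11 = ∏ C(n_i, k_i) mod 11
Digit binomials (mod 11): C(1,0) = 1; C(0,4) = 0 (k_i > n_i)
Product: 1 × 0 = 0 ≡ 0 (mod 11)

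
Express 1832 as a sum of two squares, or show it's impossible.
26² + 34² (a=26, b=34)

Factorization: 1832 = 2^3 × 229
By Fermat: n is sum of two squares iff every prime p ≡ 3 (mod 4) appears to even power.
All primes ≡ 3 (mod 4) appear to even power.
Search a = 0, 1, 2, … for 1832 - a² a perfect square: first hit at a = 26: 1832 - 676 = 1156 = 34².
1832 = 26² + 34² = 676 + 1156 ✓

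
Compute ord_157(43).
156

157 is prime, so ord(43) divides φ(157) = 156.
Divisors of 156: 1, 2, 3, 4, 6, 12, 13, 26, 39, 52, 78, 156.
Repeated squaring: 43^1 ≡ 43, 43^2 ≡ 122, 43^4 ≡ 126, 43^8 ≡ 19, 43^16 ≡ 47, 43^32 ≡ 11, 43^64 ≡ 121, 43^128 ≡ 40 (mod 157).
Test 43^d mod 157 for each divisor d in increasing order:
43^1 ≡ 43
43^2 ≡ 122
43^3 = 43^2·43^1 ≡ 65
43^4 ≡ 126
43^6 = 43^4·43^2 ≡ 143
43^12 = 43^8·43^4 ≡ 39
43^13 = 43^8·43^4·43^1 ≡ 107
43^26 = 43^16·43^8·43^2 ≡ 145
43^39 = 43^32·43^4·43^2·43^1 ≡ 129
43^52 = 43^32·43^16·43^4 ≡ 144
43^78 = 43^64·43^8·43^4·43^2 ≡ 156
43^156 = 43^128·43^16·43^8·43^4 ≡ 1  ← first divisor giving 1
The order is 156.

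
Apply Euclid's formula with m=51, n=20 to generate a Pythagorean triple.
(2201, 2040, 3001)

Euclid's formula: a = m² - n², b = 2mn, c = m² + n²
m = 51, n = 20
a = 51² - 20² = 2601 - 400 = 2201
b = 2 × 51 × 20 = 2040
c = 51² + 20² = 2601 + 400 = 3001
Verification: 2201² + 2040² = 4844401 + 4161600 = 9006001 = 3001² ✓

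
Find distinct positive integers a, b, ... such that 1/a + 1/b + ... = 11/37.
1/4 + 1/22 + 1/543 + 1/884004

Greedy algorithm:
11/37: ceiling(37/11) = 4, use 1/4
7/148: ceiling(148/7) = 22, use 1/22
3/1628: ceiling(1628/3) = 543, use 1/543
1/884004: ceiling(884004/1) = 884004, use 1/884004
Result: 11/37 = 1/4 + 1/22 + 1/543 + 1/884004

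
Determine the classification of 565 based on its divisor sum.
deficient

Proper divisors of 565: sum = 1 + 5 + 113 = 119
Since 119 < 565, 565 is deficient.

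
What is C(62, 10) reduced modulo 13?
1

Using Lucas' theorem:
Write n=62 and k=10 in base 13:
n in base 13: [4, 10]
k in base 13: [0, 10]
C(62,10) mod 13 = ∏ C(n_i, k_i) mod 13
Digit binomials (mod 13): C(4,0) = 1; C(10,10) = 1
Product: 1 × 1 = 1 ≡ 1 (mod 13)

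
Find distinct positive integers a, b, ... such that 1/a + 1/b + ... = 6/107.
1/18 + 1/1926

Greedy algorithm:
6/107: ceiling(107/6) = 18, use 1/18
1/1926: ceiling(1926/1) = 1926, use 1/1926
Result: 6/107 = 1/18 + 1/1926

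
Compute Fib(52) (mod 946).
925

Matrix identity: Q^n = [[F_(n+1), F_n], [F_n, F_(n-1)]] with Q = [[1,1],[1,0]].
n = 52 = 110100₂. Square-and-multiply, entries mod 946:
Q^1 = [[1,1],[1,0]]
Q^3 = (Q^1)²·Q = [[3,2],[2,1]]
Q^6 = (Q^3)² = [[13,8],[8,5]]
Q^13 = (Q^6)²·Q = [[377,233],[233,144]]
Q^26 = (Q^13)² = [[596,305],[305,291]]
Q^52 = (Q^26)² = [[783,925],[925,804]]
F_52 mod 946 = Q^52[0][1] = 925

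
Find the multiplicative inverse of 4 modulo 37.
28

gcd(4, 37) = 1, so the inverse exists.
Extended Euclidean algorithm on (37, 4):
37 = 9 × 4 + 1  ⟹  1 = (1)·37 + (-9)·4
So (-9)·4 ≡ 1 (mod 37), i.e. 4^(-1) ≡ -9 ≡ 28 (mod 37).
Check: 4 × 28 = 112 ≡ 1 (mod 37)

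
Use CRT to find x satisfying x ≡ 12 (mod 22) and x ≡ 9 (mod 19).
408

Using Chinese Remainder Theorem:
M = 22 × 19 = 418
M1 = 19, M2 = 22
y1 = 19^(-1) mod 22 = 7
y2 = 22^(-1) mod 19 = 13
x = (12×19×7 + 9×22×13) mod 418 = 408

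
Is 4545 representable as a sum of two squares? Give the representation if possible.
24² + 63² (a=24, b=63)

Factorization: 4545 = 3^2 × 5 × 101
By Fermat: n is sum of two squares iff every prime p ≡ 3 (mod 4) appears to even power.
All primes ≡ 3 (mod 4) appear to even power.
Search a = 0, 1, 2, … for 4545 - a² a perfect square: first hit at a = 24: 4545 - 576 = 3969 = 63².
4545 = 24² + 63² = 576 + 3969 ✓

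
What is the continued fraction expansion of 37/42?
[0; 1, 7, 2, 2]

Euclidean algorithm steps:
37 = 0 × 42 + 37
42 = 1 × 37 + 5
37 = 7 × 5 + 2
5 = 2 × 2 + 1
2 = 2 × 1 + 0
Continued fraction: [0; 1, 7, 2, 2]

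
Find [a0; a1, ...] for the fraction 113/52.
[2; 5, 1, 3, 2]

Euclidean algorithm steps:
113 = 2 × 52 + 9
52 = 5 × 9 + 7
9 = 1 × 7 + 2
7 = 3 × 2 + 1
2 = 2 × 1 + 0
Continued fraction: [2; 5, 1, 3, 2]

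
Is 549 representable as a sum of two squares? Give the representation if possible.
15² + 18² (a=15, b=18)

Factorization: 549 = 3^2 × 61
By Fermat: n is sum of two squares iff every prime p ≡ 3 (mod 4) appears to even power.
All primes ≡ 3 (mod 4) appear to even power.
Search a = 0, 1, 2, … for 549 - a² a perfect square: first hit at a = 15: 549 - 225 = 324 = 18².
549 = 15² + 18² = 225 + 324 ✓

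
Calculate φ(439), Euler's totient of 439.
438

439 = 439
φ(n) = n × ∏(1 - 1/p) for each prime p dividing n
φ(439) = 439 × (1 - 1/439) = 438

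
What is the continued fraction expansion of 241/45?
[5; 2, 1, 4, 3]

Euclidean algorithm steps:
241 = 5 × 45 + 16
45 = 2 × 16 + 13
16 = 1 × 13 + 3
13 = 4 × 3 + 1
3 = 3 × 1 + 0
Continued fraction: [5; 2, 1, 4, 3]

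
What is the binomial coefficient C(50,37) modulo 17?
16

Using Lucas' theorem:
Write n=50 and k=37 in base 17:
n in base 17: [2, 16]
k in base 17: [2, 3]
C(50,37) mod 17 = ∏ C(n_i, k_i) mod 17
Digit binomials (mod 17): C(2,2) = 1; C(16,3) = 560 ≡ 16
Product: 1 × 16 = 16 ≡ 16 (mod 17)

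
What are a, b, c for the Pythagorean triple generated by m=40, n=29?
(759, 2320, 2441)

Euclid's formula: a = m² - n², b = 2mn, c = m² + n²
m = 40, n = 29
a = 40² - 29² = 1600 - 841 = 759
b = 2 × 40 × 29 = 2320
c = 40² + 29² = 1600 + 841 = 2441
Verification: 759² + 2320² = 576081 + 5382400 = 5958481 = 2441² ✓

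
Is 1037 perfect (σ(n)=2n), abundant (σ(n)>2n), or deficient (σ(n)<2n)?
deficient

Proper divisors of 1037: sum = 1 + 17 + 61 = 79
Since 79 < 1037, 1037 is deficient.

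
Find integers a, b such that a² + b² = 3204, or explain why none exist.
30² + 48² (a=30, b=48)

Factorization: 3204 = 2^2 × 3^2 × 89
By Fermat: n is sum of two squares iff every prime p ≡ 3 (mod 4) appears to even power.
All primes ≡ 3 (mod 4) appear to even power.
Search a = 0, 1, 2, … for 3204 - a² a perfect square: first hit at a = 30: 3204 - 900 = 2304 = 48².
3204 = 30² + 48² = 900 + 2304 ✓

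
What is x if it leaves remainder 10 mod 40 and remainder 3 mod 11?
410

Using Chinese Remainder Theorem:
M = 40 × 11 = 440
M1 = 11, M2 = 40
y1 = 11^(-1) mod 40 = 11
y2 = 40^(-1) mod 11 = 8
x = (10×11×11 + 3×40×8) mod 440 = 410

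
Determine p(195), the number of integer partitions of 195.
2580840212973

p(n) counts ways to write n as a sum of positive integers (order ignored).
Euler's pentagonal recurrence: p(k) = p(k-1) + p(k-2) - p(k-5) - p(k-7) + p(k-12) + p(k-15) - ... (offsets j(3j∓1)/2, signs ++--, p(0)=1, p(<0)=0).
DP table for k = 0..194: p(0)=1, p(1)=1, p(2)=2, p(3)=3, p(4)=5, p(5)=7, p(6)=11, p(7)=15, p(8)=22, p(9)=30, p(10)=42, p(11)=56, p(12)=77, p(13)=101, p(14)=135, p(15)=176, p(16)=231, p(17)=297, p(18)=385, p(19)=490, p(20)=627, p(21)=792, p(22)=1002, p(23)=1255, p(24)=1575, p(25)=1958, p(26)=2436, p(27)=3010, p(28)=3718, p(29)=4565, p(30)=5604, p(31)=6842, p(32)=8349, p(33)=10143, p(34)=12310, p(35)=14883, p(36)=17977, p(37)=21637, p(38)=26015, p(39)=31185, p(40)=37338, p(41)=44583, p(42)=53174, p(43)=63261, p(44)=75175, p(45)=89134, p(46)=105558, p(47)=124754, p(48)=147273, p(49)=173525, p(50)=204226, p(51)=239943, p(52)=281589, p(53)=329931, p(54)=386155, p(55)=451276, p(56)=526823, p(57)=614154, p(58)=715220, p(59)=831820, p(60)=966467, p(61)=1121505, p(62)=1300156, p(63)=1505499, p(64)=1741630, p(65)=2012558, p(66)=2323520, p(67)=2679689, p(68)=3087735, p(69)=3554345, p(70)=4087968, p(71)=4697205, p(72)=5392783, p(73)=6185689, p(74)=7089500, p(75)=8118264, p(76)=9289091, p(77)=10619863, p(78)=12132164, p(79)=13848650, p(80)=15796476, p(81)=18004327, p(82)=20506255, p(83)=23338469, p(84)=26543660, p(85)=30167357, p(86)=34262962, p(87)=38887673, p(88)=44108109, p(89)=49995925, p(90)=56634173, p(91)=64112359, p(92)=72533807, p(93)=82010177, p(94)=92669720, p(95)=104651419, p(96)=118114304, p(97)=133230930, p(98)=150198136, p(99)=169229875, p(100)=190569292, p(101)=214481126, p(102)=241265379, p(103)=271248950, p(104)=304801365, p(105)=342325709, p(106)=384276336, p(107)=431149389, p(108)=483502844, p(109)=541946240, p(110)=607163746, p(111)=679903203, p(112)=761002156, p(113)=851376628, p(114)=952050665, p(115)=1064144451, p(116)=1188908248, p(117)=1327710076, p(118)=1482074143, p(119)=1653668665, p(120)=1844349560, p(121)=2056148051, p(122)=2291320912, p(123)=2552338241, p(124)=2841940500, p(125)=3163127352, p(126)=3519222692, p(127)=3913864295, p(128)=4351078600, p(129)=4835271870, p(130)=5371315400, p(131)=5964539504, p(132)=6620830889, p(133)=7346629512, p(134)=8149040695, p(135)=9035836076, p(136)=10015581680, p(137)=11097645016, p(138)=12292341831, p(139)=13610949895, p(140)=15065878135, p(141)=16670689208, p(142)=18440293320, p(143)=20390982757, p(144)=22540654445, p(145)=24908858009, p(146)=27517052599, p(147)=30388671978, p(148)=33549419497, p(149)=37027355200, p(150)=40853235313, p(151)=45060624582, p(152)=49686288421, p(153)=54770336324, p(154)=60356673280, p(155)=66493182097, p(156)=73232243759, p(157)=80630964769, p(158)=88751778802, p(159)=97662728555, p(160)=107438159466, p(161)=118159068427, p(162)=129913904637, p(163)=142798995930, p(164)=156919475295, p(165)=172389800255, p(166)=189334822579, p(167)=207890420102, p(168)=228204732751, p(169)=250438925115, p(170)=274768617130, p(171)=301384802048, p(172)=330495499613, p(173)=362326859895, p(174)=397125074750, p(175)=435157697830, p(176)=476715857290, p(177)=522115831195, p(178)=571701605655, p(179)=625846753120, p(180)=684957390936, p(181)=749474411781, p(182)=819876908323, p(183)=896684817527, p(184)=980462880430, p(185)=1071823774337, p(186)=1171432692373, p(187)=1280011042268, p(188)=1398341745571, p(189)=1527273599625, p(190)=1667727404093, p(191)=1820701100652, p(192)=1987276856363, p(193)=2168627105469, p(194)=2366022741845.
Final step: p(195) = p(194) + p(193) - p(190) - p(188) + p(183) + p(180) - p(173) - p(169) + p(160) + p(155) - p(144) - p(138) + p(125) + p(118) - p(103) - p(95) + p(78) + p(69) - p(50) - p(40) + p(19) + p(8)
= 2366022741845 + 2168627105469 - 1667727404093 - 1398341745571 + 896684817527 + 684957390936 - 362326859895 - 250438925115 + 107438159466 + 66493182097 - 22540654445 - 12292341831 + 3163127352 + 1482074143 - 271248950 - 104651419 + 12132164 + 3554345 - 204226 - 37338 + 490 + 22
= 2580840212973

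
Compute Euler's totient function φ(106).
52

106 = 2 × 53
φ(n) = n × ∏(1 - 1/p) for each prime p dividing n
φ(106) = 106 × (1 - 1/2) × (1 - 1/53) = 52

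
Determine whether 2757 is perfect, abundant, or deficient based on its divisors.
deficient

Proper divisors of 2757: sum = 1 + 3 + 919 = 923
Since 923 < 2757, 2757 is deficient.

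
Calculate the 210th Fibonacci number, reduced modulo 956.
776

Matrix identity: Q^n = [[F_(n+1), F_n], [F_n, F_(n-1)]] with Q = [[1,1],[1,0]].
n = 210 = 11010010₂. Square-and-multiply, entries mod 956:
Q^1 = [[1,1],[1,0]]
Q^3 = (Q^1)²·Q = [[3,2],[2,1]]
Q^6 = (Q^3)² = [[13,8],[8,5]]
Q^13 = (Q^6)²·Q = [[377,233],[233,144]]
Q^26 = (Q^13)² = [[438,937],[937,457]]
Q^52 = (Q^26)² = [[49,203],[203,802]]
Q^105 = (Q^52)²·Q = [[307,590],[590,673]]
Q^210 = (Q^105)² = [[677,776],[776,857]]
F_210 mod 956 = Q^210[0][1] = 776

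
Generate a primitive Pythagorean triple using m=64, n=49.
(1695, 6272, 6497)

Euclid's formula: a = m² - n², b = 2mn, c = m² + n²
m = 64, n = 49
a = 64² - 49² = 4096 - 2401 = 1695
b = 2 × 64 × 49 = 6272
c = 64² + 49² = 4096 + 2401 = 6497
Verification: 1695² + 6272² = 2873025 + 39337984 = 42211009 = 6497² ✓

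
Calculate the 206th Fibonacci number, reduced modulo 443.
45

Matrix identity: Q^n = [[F_(n+1), F_n], [F_n, F_(n-1)]] with Q = [[1,1],[1,0]].
n = 206 = 11001110₂. Square-and-multiply, entries mod 443:
Q^1 = [[1,1],[1,0]]
Q^3 = (Q^1)²·Q = [[3,2],[2,1]]
Q^6 = (Q^3)² = [[13,8],[8,5]]
Q^12 = (Q^6)² = [[233,144],[144,89]]
Q^25 = (Q^12)²·Q = [[11,158],[158,296]]
Q^51 = (Q^25)²·Q = [[53,277],[277,219]]
Q^103 = (Q^51)²·Q = [[275,241],[241,34]]
Q^206 = (Q^103)² = [[363,45],[45,318]]
F_206 mod 443 = Q^206[0][1] = 45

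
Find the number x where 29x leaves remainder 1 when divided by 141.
107

gcd(29, 141) = 1, so the inverse exists.
Extended Euclidean algorithm on (141, 29):
141 = 4 × 29 + 25  ⟹  25 = (1)·141 + (-4)·29
29 = 1 × 25 + 4  ⟹  4 = (-1)·141 + (5)·29
25 = 6 × 4 + 1  ⟹  1 = (7)·141 + (-34)·29
So (-34)·29 ≡ 1 (mod 141), i.e. 29^(-1) ≡ -34 ≡ 107 (mod 141).
Check: 29 × 107 = 3103 ≡ 1 (mod 141)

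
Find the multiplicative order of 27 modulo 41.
8

41 is prime, so ord(27) divides φ(41) = 40.
Divisors of 40: 1, 2, 4, 5, 8, 10, 20, 40.
Repeated squaring: 27^1 ≡ 27, 27^2 ≡ 32, 27^4 ≡ 40, 27^8 ≡ 1, 27^16 ≡ 1, 27^32 ≡ 1 (mod 41).
Test 27^d mod 41 for each divisor d in increasing order:
27^1 ≡ 27
27^2 ≡ 32
27^4 ≡ 40
27^5 = 27^4·27^1 ≡ 14
27^8 ≡ 1  ← first divisor giving 1
The order is 8.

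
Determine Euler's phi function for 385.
240

385 = 5 × 7 × 11
φ(n) = n × ∏(1 - 1/p) for each prime p dividing n
φ(385) = 385 × (1 - 1/5) × (1 - 1/7) × (1 - 1/11) = 240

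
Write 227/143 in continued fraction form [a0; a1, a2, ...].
[1; 1, 1, 2, 2, 1, 3, 2]

Euclidean algorithm steps:
227 = 1 × 143 + 84
143 = 1 × 84 + 59
84 = 1 × 59 + 25
59 = 2 × 25 + 9
25 = 2 × 9 + 7
9 = 1 × 7 + 2
7 = 3 × 2 + 1
2 = 2 × 1 + 0
Continued fraction: [1; 1, 1, 2, 2, 1, 3, 2]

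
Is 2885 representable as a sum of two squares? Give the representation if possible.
22² + 49² (a=22, b=49)

Factorization: 2885 = 5 × 577
By Fermat: n is sum of two squares iff every prime p ≡ 3 (mod 4) appears to even power.
All primes ≡ 3 (mod 4) appear to even power.
Search a = 0, 1, 2, … for 2885 - a² a perfect square: first hit at a = 22: 2885 - 484 = 2401 = 49².
2885 = 22² + 49² = 484 + 2401 ✓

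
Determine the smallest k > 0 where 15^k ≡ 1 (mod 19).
18

19 is prime, so ord(15) divides φ(19) = 18.
Divisors of 18: 1, 2, 3, 6, 9, 18.
Repeated squaring: 15^1 ≡ 15, 15^2 ≡ 16, 15^4 ≡ 9, 15^8 ≡ 5, 15^16 ≡ 6 (mod 19).
Test 15^d mod 19 for each divisor d in increasing order:
15^1 ≡ 15
15^2 ≡ 16
15^3 = 15^2·15^1 ≡ 12
15^6 = 15^4·15^2 ≡ 11
15^9 = 15^8·15^1 ≡ 18
15^18 = 15^16·15^2 ≡ 1  ← first divisor giving 1
The order is 18.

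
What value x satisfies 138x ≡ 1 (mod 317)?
85

gcd(138, 317) = 1, so the inverse exists.
Extended Euclidean algorithm on (317, 138):
317 = 2 × 138 + 41  ⟹  41 = (1)·317 + (-2)·138
138 = 3 × 41 + 15  ⟹  15 = (-3)·317 + (7)·138
41 = 2 × 15 + 11  ⟹  11 = (7)·317 + (-16)·138
15 = 1 × 11 + 4  ⟹  4 = (-10)·317 + (23)·138
11 = 2 × 4 + 3  ⟹  3 = (27)·317 + (-62)·138
4 = 1 × 3 + 1  ⟹  1 = (-37)·317 + (85)·138
So (85)·138 ≡ 1 (mod 317), i.e. 138^(-1) ≡ 85 (mod 317).
Check: 138 × 85 = 11730 ≡ 1 (mod 317)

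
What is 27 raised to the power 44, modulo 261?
54

Repeated squaring. Binary of 44 = 101100.
27^1 ≡ 27 (mod 261); 27^2 ≡ 207 (mod 261); 27^4 ≡ 45 (mod 261); 27^8 ≡ 198 (mod 261); 27^16 ≡ 54 (mod 261); 27^32 ≡ 45 (mod 261)
27^44 = 27^4 × 27^8 × 27^32 ≡ 54 (mod 261)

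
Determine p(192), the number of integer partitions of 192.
1987276856363

p(n) counts ways to write n as a sum of positive integers (order ignored).
Euler's pentagonal recurrence: p(k) = p(k-1) + p(k-2) - p(k-5) - p(k-7) + p(k-12) + p(k-15) - ... (offsets j(3j∓1)/2, signs ++--, p(0)=1, p(<0)=0).
DP table for k = 0..191: p(0)=1, p(1)=1, p(2)=2, p(3)=3, p(4)=5, p(5)=7, p(6)=11, p(7)=15, p(8)=22, p(9)=30, p(10)=42, p(11)=56, p(12)=77, p(13)=101, p(14)=135, p(15)=176, p(16)=231, p(17)=297, p(18)=385, p(19)=490, p(20)=627, p(21)=792, p(22)=1002, p(23)=1255, p(24)=1575, p(25)=1958, p(26)=2436, p(27)=3010, p(28)=3718, p(29)=4565, p(30)=5604, p(31)=6842, p(32)=8349, p(33)=10143, p(34)=12310, p(35)=14883, p(36)=17977, p(37)=21637, p(38)=26015, p(39)=31185, p(40)=37338, p(41)=44583, p(42)=53174, p(43)=63261, p(44)=75175, p(45)=89134, p(46)=105558, p(47)=124754, p(48)=147273, p(49)=173525, p(50)=204226, p(51)=239943, p(52)=281589, p(53)=329931, p(54)=386155, p(55)=451276, p(56)=526823, p(57)=614154, p(58)=715220, p(59)=831820, p(60)=966467, p(61)=1121505, p(62)=1300156, p(63)=1505499, p(64)=1741630, p(65)=2012558, p(66)=2323520, p(67)=2679689, p(68)=3087735, p(69)=3554345, p(70)=4087968, p(71)=4697205, p(72)=5392783, p(73)=6185689, p(74)=7089500, p(75)=8118264, p(76)=9289091, p(77)=10619863, p(78)=12132164, p(79)=13848650, p(80)=15796476, p(81)=18004327, p(82)=20506255, p(83)=23338469, p(84)=26543660, p(85)=30167357, p(86)=34262962, p(87)=38887673, p(88)=44108109, p(89)=49995925, p(90)=56634173, p(91)=64112359, p(92)=72533807, p(93)=82010177, p(94)=92669720, p(95)=104651419, p(96)=118114304, p(97)=133230930, p(98)=150198136, p(99)=169229875, p(100)=190569292, p(101)=214481126, p(102)=241265379, p(103)=271248950, p(104)=304801365, p(105)=342325709, p(106)=384276336, p(107)=431149389, p(108)=483502844, p(109)=541946240, p(110)=607163746, p(111)=679903203, p(112)=761002156, p(113)=851376628, p(114)=952050665, p(115)=1064144451, p(116)=1188908248, p(117)=1327710076, p(118)=1482074143, p(119)=1653668665, p(120)=1844349560, p(121)=2056148051, p(122)=2291320912, p(123)=2552338241, p(124)=2841940500, p(125)=3163127352, p(126)=3519222692, p(127)=3913864295, p(128)=4351078600, p(129)=4835271870, p(130)=5371315400, p(131)=5964539504, p(132)=6620830889, p(133)=7346629512, p(134)=8149040695, p(135)=9035836076, p(136)=10015581680, p(137)=11097645016, p(138)=12292341831, p(139)=13610949895, p(140)=15065878135, p(141)=16670689208, p(142)=18440293320, p(143)=20390982757, p(144)=22540654445, p(145)=24908858009, p(146)=27517052599, p(147)=30388671978, p(148)=33549419497, p(149)=37027355200, p(150)=40853235313, p(151)=45060624582, p(152)=49686288421, p(153)=54770336324, p(154)=60356673280, p(155)=66493182097, p(156)=73232243759, p(157)=80630964769, p(158)=88751778802, p(159)=97662728555, p(160)=107438159466, p(161)=118159068427, p(162)=129913904637, p(163)=142798995930, p(164)=156919475295, p(165)=172389800255, p(166)=189334822579, p(167)=207890420102, p(168)=228204732751, p(169)=250438925115, p(170)=274768617130, p(171)=301384802048, p(172)=330495499613, p(173)=362326859895, p(174)=397125074750, p(175)=435157697830, p(176)=476715857290, p(177)=522115831195, p(178)=571701605655, p(179)=625846753120, p(180)=684957390936, p(181)=749474411781, p(182)=819876908323, p(183)=896684817527, p(184)=980462880430, p(185)=1071823774337, p(186)=1171432692373, p(187)=1280011042268, p(188)=1398341745571, p(189)=1527273599625, p(190)=1667727404093, p(191)=1820701100652.
Final step: p(192) = p(191) + p(190) - p(187) - p(185) + p(180) + p(177) - p(170) - p(166) + p(157) + p(152) - p(141) - p(135) + p(122) + p(115) - p(100) - p(92) + p(75) + p(66) - p(47) - p(37) + p(16) + p(5)
= 1820701100652 + 1667727404093 - 1280011042268 - 1071823774337 + 684957390936 + 522115831195 - 274768617130 - 189334822579 + 80630964769 + 49686288421 - 16670689208 - 9035836076 + 2291320912 + 1064144451 - 190569292 - 72533807 + 8118264 + 2323520 - 124754 - 21637 + 231 + 7
= 1987276856363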